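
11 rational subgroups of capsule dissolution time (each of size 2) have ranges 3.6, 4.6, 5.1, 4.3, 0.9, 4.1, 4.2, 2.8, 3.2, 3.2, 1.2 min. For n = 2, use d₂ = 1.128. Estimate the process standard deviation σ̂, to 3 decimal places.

2.998

R̄ = (3.6 + 4.6 + 5.1 + 4.3 + 0.9 + 4.1 + 4.2 + 2.8 + 3.2 + 3.2 + 1.2) / 11 = 3.3818
σ̂ = R̄ / d₂ = 3.3818 / 1.128 = 2.9981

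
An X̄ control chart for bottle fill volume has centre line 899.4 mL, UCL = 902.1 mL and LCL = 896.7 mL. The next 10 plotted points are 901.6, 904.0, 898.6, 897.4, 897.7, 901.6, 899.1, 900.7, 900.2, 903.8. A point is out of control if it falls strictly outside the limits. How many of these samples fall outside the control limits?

2

Compare each point to [896.7, 902.1]: sample 2 = 904.0 > UCL; sample 10 = 903.8 > UCL.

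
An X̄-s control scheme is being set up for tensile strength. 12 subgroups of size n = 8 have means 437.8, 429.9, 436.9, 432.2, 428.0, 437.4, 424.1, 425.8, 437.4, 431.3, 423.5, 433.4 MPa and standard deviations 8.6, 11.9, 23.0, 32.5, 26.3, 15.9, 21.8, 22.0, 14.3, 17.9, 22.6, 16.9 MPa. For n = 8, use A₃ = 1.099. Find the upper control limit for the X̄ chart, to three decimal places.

452.878

X̄̄ = (437.8 + 429.9 + 436.9 + 432.2 + 428.0 + 437.4 + 424.1 + 425.8 + 437.4 + 431.3 + 423.5 + 433.4) / 12 = 431.4750
s̄ = (8.6 + 11.9 + 23.0 + 32.5 + 26.3 + 15.9 + 21.8 + 22.0 + 14.3 + 17.9 + 22.6 + 16.9) / 12 = 19.4750
UCL = X̄̄ + A₃·s̄ = 431.4750 + 1.099 × 19.4750 = 452.8780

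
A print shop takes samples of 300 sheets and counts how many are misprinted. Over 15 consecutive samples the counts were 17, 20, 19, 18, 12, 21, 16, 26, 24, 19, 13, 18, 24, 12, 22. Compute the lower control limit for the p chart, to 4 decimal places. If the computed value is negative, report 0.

0.0205

p̄ = Σdᵢ / (k·n) = 281 / (15 × 300) = 0.06244
LCL = p̄ − 3·√(p̄(1−p̄)/n) = 0.06244 − 3 × 0.01397 = 0.02054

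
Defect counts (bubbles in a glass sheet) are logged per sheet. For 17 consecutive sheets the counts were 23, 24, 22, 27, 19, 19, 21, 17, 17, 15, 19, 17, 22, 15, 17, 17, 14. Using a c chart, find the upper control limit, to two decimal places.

32.23

c̄ = (23 + 24 + 22 + 27 + 19 + 19 + 21 + 17 + 17 + 15 + 19 + 17 + 22 + 15 + 17 + 17 + 14) / 17 = 325 / 17 = 19.1176
UCL = c̄ + 3√c̄ = 19.1176 + 3 × √19.1176 = 19.1176 + 3 × 4.3724 = 32.2348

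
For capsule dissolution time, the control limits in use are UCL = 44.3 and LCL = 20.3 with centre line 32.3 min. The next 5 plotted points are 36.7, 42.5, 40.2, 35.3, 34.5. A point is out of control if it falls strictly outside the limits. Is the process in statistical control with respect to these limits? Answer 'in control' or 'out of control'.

in control

All 5 points lie within [20.3, 44.3].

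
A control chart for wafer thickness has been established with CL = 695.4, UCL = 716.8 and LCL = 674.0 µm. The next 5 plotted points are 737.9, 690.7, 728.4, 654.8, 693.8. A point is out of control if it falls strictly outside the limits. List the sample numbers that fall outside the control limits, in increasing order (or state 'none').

Compare each point to [674.0, 716.8]: sample 1 = 737.9 > UCL; sample 3 = 728.4 > UCL; sample 4 = 654.8 < LCL.

1, 3, 4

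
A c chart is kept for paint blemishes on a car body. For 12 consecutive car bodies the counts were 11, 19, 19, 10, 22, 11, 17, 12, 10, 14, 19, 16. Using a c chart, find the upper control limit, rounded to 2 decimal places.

c̄ = (11 + 19 + 19 + 10 + 22 + 11 + 17 + 12 + 10 + 14 + 19 + 16) / 12 = 180 / 12 = 15.0000
UCL = c̄ + 3√c̄ = 15.0000 + 3 × √15.0000 = 15.0000 + 3 × 3.8730 = 26.6190

26.62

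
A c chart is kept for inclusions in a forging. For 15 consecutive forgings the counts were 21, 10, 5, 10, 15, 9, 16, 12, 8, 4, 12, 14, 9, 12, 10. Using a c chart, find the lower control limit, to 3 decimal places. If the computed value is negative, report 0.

1.123

c̄ = (21 + 10 + 5 + 10 + 15 + 9 + 16 + 12 + 8 + 4 + 12 + 14 + 9 + 12 + 10) / 15 = 167 / 15 = 11.1333
LCL = c̄ − 3√c̄ = 11.1333 − 3 × 3.3367 = 1.1233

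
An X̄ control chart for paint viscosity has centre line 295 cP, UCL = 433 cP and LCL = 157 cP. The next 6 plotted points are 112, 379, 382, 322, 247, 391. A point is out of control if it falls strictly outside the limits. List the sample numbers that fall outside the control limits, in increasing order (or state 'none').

Compare each point to [157, 433]: sample 1 = 112 < LCL.

1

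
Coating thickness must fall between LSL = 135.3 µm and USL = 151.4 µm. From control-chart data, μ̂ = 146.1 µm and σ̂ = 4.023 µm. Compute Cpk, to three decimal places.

Cpu = (USL − μ̂) / (3σ̂) = (151.4 − 146.1) / (3 × 4.023) = 0.4391; Cpl = (μ̂ − LSL) / (3σ̂) = (146.1 − 135.3) / (3 × 4.023) = 0.8949; Cpk = min(Cpu, Cpl) = 0.4391

0.439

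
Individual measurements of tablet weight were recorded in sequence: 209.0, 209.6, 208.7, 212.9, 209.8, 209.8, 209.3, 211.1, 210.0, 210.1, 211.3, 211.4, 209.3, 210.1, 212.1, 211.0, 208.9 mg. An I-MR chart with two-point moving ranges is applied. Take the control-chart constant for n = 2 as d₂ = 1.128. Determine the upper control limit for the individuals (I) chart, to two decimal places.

213.87

X̄ = (209.0 + 209.6 + 208.7 + 212.9 + 209.8 + 209.8 + 209.3 + 211.1 + 210.0 + 210.1 + 211.3 + 211.4 + 209.3 + 210.1 + 212.1 + 211.0 + 208.9) / 17 = 210.2588
Moving ranges: 0.6, 0.9, 4.2, 3.1, 0.0, 0.5, 1.8, 1.1, 0.1, 1.2, 0.1, 2.1, 0.8, 2.0, 1.1, 2.1; M̄R̄ = 21.7000 / 16 = 1.3562
UCL = X̄ + 3·M̄R̄/d₂ = 210.2588 + 3 × 1.3562 / 1.128 = 213.8659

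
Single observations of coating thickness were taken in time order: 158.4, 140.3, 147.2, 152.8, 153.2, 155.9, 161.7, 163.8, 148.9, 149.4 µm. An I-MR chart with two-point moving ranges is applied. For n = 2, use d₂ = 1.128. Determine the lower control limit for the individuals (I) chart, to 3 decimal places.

136.316

X̄ = (158.4 + 140.3 + 147.2 + 152.8 + 153.2 + 155.9 + 161.7 + 163.8 + 148.9 + 149.4) / 10 = 153.1600
Moving ranges: 18.1, 6.9, 5.6, 0.4, 2.7, 5.8, 2.1, 14.9, 0.5; M̄R̄ = 57.0000 / 9 = 6.3333
LCL = X̄ − 3·M̄R̄/d₂ = 153.1600 − 3 × 6.3333 / 1.128 = 136.3160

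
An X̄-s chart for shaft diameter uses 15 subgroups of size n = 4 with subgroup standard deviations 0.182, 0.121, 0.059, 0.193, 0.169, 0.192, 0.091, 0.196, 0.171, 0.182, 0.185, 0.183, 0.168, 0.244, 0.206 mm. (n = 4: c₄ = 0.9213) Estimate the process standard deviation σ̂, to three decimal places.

0.184

s̄ = (0.182 + 0.121 + 0.059 + 0.193 + 0.169 + 0.192 + 0.091 + 0.196 + 0.171 + 0.182 + 0.185 + 0.183 + 0.168 + 0.244 + 0.206) / 15 = 0.1695
σ̂ = s̄ / c₄ = 0.1695 / 0.9213 = 0.1839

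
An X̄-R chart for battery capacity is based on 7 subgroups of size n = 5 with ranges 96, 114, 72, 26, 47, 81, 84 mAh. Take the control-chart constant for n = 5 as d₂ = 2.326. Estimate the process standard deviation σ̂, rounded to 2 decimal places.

31.94

R̄ = (96 + 114 + 72 + 26 + 47 + 81 + 84) / 7 = 74.2857
σ̂ = R̄ / d₂ = 74.2857 / 2.326 = 31.9371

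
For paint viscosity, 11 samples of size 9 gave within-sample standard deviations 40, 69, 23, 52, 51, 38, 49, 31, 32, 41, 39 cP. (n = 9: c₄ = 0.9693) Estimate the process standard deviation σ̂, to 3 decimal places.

43.612

s̄ = (40 + 69 + 23 + 52 + 51 + 38 + 49 + 31 + 32 + 41 + 39) / 11 = 42.2727
σ̂ = s̄ / c₄ = 42.2727 / 0.9693 = 43.6116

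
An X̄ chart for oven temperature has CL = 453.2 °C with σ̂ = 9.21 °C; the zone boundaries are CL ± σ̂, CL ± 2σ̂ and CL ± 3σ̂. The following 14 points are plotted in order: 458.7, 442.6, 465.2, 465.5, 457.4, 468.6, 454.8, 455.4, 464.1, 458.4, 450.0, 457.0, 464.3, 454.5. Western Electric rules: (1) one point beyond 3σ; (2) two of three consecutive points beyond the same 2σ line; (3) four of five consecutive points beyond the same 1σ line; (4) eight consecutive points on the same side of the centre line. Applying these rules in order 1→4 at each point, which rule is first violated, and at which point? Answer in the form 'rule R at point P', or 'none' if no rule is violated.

rule 4 at point 10

Zone of each point (C = within 1σ̂, B = 1σ̂–2σ̂, A = 2σ̂–3σ̂, * = beyond 3σ̂; sign = side of CL): 1:+C, 2:-B, 3:+B, 4:+B, 5:+C, 6:+B, 7:+C, 8:+C, 9:+B, 10:+C, 11:-C, 12:+C, 13:+B, 14:+C
Rule 4 (eight consecutive points on the same side of the centre line) is satisfied at point 10.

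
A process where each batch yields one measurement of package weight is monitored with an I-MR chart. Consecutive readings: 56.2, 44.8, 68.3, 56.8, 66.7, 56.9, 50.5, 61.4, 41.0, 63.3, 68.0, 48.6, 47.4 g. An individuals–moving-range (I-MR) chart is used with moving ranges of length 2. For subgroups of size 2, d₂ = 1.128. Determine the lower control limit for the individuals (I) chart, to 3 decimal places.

22.591

X̄ = (56.2 + 44.8 + 68.3 + 56.8 + 66.7 + 56.9 + 50.5 + 61.4 + 41.0 + 63.3 + 68.0 + 48.6 + 47.4) / 13 = 56.1462
Moving ranges: 11.4, 23.5, 11.5, 9.9, 9.8, 6.4, 10.9, 20.4, 22.3, 4.7, 19.4, 1.2; M̄R̄ = 151.4000 / 12 = 12.6167
LCL = X̄ − 3·M̄R̄/d₂ = 56.1462 − 3 × 12.6167 / 1.128 = 22.5912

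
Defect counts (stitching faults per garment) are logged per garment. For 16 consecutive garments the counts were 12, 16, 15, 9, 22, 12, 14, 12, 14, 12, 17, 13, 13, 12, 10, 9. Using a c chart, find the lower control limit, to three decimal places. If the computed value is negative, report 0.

c̄ = (12 + 16 + 15 + 9 + 22 + 12 + 14 + 12 + 14 + 12 + 17 + 13 + 13 + 12 + 10 + 9) / 16 = 212 / 16 = 13.2500
LCL = c̄ − 3√c̄ = 13.2500 − 3 × 3.6401 = 2.3298

2.330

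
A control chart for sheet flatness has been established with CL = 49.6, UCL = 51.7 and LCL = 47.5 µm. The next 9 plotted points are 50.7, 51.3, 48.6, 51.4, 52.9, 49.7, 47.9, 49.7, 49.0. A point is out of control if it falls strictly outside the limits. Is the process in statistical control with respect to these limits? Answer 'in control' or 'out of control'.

out of control

Compare each point to [47.5, 51.7]: sample 5 = 52.9 > UCL.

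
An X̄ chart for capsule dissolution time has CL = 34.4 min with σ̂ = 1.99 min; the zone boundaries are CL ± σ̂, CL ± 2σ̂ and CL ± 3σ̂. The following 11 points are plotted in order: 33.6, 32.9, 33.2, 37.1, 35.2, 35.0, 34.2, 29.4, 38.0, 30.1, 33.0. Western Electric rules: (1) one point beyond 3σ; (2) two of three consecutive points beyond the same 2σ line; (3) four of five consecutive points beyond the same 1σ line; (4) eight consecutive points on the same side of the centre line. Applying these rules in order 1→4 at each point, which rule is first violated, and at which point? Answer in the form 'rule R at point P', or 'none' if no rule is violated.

rule 2 at point 10

Zone of each point (C = within 1σ̂, B = 1σ̂–2σ̂, A = 2σ̂–3σ̂, * = beyond 3σ̂; sign = side of CL): 1:-C, 2:-C, 3:-C, 4:+B, 5:+C, 6:+C, 7:-C, 8:-A, 9:+B, 10:-A, 11:-C
Rule 2 (two of three consecutive points beyond the same 2σ limit) is satisfied at point 10.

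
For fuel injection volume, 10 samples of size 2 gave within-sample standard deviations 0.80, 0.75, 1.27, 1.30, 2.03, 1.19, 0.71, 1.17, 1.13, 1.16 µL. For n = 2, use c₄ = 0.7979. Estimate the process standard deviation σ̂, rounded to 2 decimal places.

s̄ = (0.80 + 0.75 + 1.27 + 1.30 + 2.03 + 1.19 + 0.71 + 1.17 + 1.13 + 1.16) / 10 = 1.1510
σ̂ = s̄ / c₄ = 1.1510 / 0.7979 = 1.4425

1.44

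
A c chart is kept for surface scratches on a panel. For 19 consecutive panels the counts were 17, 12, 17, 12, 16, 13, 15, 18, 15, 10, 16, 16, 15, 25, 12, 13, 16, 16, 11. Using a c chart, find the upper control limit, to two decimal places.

c̄ = (17 + 12 + 17 + 12 + 16 + 13 + 15 + 18 + 15 + 10 + 16 + 16 + 15 + 25 + 12 + 13 + 16 + 16 + 11) / 19 = 285 / 19 = 15.0000
UCL = c̄ + 3√c̄ = 15.0000 + 3 × √15.0000 = 15.0000 + 3 × 3.8730 = 26.6190

26.62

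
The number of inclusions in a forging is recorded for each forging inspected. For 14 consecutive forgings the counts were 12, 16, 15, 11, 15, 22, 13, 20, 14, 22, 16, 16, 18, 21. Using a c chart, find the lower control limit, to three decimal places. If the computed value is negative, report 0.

4.314

c̄ = (12 + 16 + 15 + 11 + 15 + 22 + 13 + 20 + 14 + 22 + 16 + 16 + 18 + 21) / 14 = 231 / 14 = 16.5000
LCL = c̄ − 3√c̄ = 16.5000 − 3 × 4.0620 = 4.3139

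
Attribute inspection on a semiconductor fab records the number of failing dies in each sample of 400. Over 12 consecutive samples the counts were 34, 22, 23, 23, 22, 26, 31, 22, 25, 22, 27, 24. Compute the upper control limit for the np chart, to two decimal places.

39.63

p̄ = Σdᵢ / (k·n) = 301 / (12 × 400) = 0.06271
UCL = np̄ + 3·√(np̄(1−p̄)) = 25.0833 + 3 × √(25.0833×0.93729) = 25.0833 + 3 × 4.8488 = 39.6296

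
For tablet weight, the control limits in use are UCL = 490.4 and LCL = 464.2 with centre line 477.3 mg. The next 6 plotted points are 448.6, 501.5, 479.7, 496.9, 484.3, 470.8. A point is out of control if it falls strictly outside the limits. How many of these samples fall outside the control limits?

Compare each point to [464.2, 490.4]: sample 1 = 448.6 < LCL; sample 2 = 501.5 > UCL; sample 4 = 496.9 > UCL.

3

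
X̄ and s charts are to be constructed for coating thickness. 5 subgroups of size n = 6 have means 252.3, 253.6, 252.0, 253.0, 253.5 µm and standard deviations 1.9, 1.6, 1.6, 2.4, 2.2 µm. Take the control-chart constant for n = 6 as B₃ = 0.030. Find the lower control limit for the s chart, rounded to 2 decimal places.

s̄ = (1.9 + 1.6 + 1.6 + 2.4 + 2.2) / 5 = 1.9400
LCL_s = B₃·s̄ = 0.030 × 1.9400 = 0.0582

0.06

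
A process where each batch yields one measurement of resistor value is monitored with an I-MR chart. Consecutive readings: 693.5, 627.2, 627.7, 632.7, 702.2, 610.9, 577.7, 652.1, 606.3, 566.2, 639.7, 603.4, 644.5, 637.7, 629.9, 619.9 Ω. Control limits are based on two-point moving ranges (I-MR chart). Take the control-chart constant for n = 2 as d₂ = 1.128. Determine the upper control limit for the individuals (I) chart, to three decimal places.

X̄ = (693.5 + 627.2 + 627.7 + 632.7 + 702.2 + 610.9 + 577.7 + 652.1 + 606.3 + 566.2 + 639.7 + 603.4 + 644.5 + 637.7 + 629.9 + 619.9) / 16 = 629.4750
Moving ranges: 66.3, 0.5, 5.0, 69.5, 91.3, 33.2, 74.4, 45.8, 40.1, 73.5, 36.3, 41.1, 6.8, 7.8, 10.0; M̄R̄ = 601.6000 / 15 = 40.1067
UCL = X̄ + 3·M̄R̄/d₂ = 629.4750 + 3 × 40.1067 / 1.128 = 736.1417

736.142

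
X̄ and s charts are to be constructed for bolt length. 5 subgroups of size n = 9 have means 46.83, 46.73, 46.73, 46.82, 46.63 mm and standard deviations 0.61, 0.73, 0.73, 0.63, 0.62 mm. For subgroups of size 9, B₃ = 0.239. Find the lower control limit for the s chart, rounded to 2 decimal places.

s̄ = (0.61 + 0.73 + 0.73 + 0.63 + 0.62) / 5 = 0.6640
LCL_s = B₃·s̄ = 0.239 × 0.6640 = 0.1587

0.16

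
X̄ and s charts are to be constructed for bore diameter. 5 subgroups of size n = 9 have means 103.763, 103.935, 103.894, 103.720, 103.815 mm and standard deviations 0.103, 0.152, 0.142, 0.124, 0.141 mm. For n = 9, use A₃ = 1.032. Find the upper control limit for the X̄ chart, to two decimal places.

103.96

X̄̄ = (103.763 + 103.935 + 103.894 + 103.720 + 103.815) / 5 = 103.8254
s̄ = (0.103 + 0.152 + 0.142 + 0.124 + 0.141) / 5 = 0.1324
UCL = X̄̄ + A₃·s̄ = 103.8254 + 1.032 × 0.1324 = 103.9620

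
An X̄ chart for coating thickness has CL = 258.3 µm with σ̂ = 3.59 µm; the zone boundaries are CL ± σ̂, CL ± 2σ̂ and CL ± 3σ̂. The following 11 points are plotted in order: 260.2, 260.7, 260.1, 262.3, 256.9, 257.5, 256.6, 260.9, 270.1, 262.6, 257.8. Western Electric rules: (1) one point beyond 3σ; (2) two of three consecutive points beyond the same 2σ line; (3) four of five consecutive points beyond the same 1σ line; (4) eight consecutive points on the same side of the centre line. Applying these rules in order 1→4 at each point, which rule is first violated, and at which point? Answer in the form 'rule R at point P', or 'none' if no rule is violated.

rule 1 at point 9

Zone of each point (C = within 1σ̂, B = 1σ̂–2σ̂, A = 2σ̂–3σ̂, * = beyond 3σ̂; sign = side of CL): 1:+C, 2:+C, 3:+C, 4:+B, 5:-C, 6:-C, 7:-C, 8:+C, 9:+*, 10:+B, 11:-C
Rule 1 (one point beyond the 3σ limits) is satisfied at point 9.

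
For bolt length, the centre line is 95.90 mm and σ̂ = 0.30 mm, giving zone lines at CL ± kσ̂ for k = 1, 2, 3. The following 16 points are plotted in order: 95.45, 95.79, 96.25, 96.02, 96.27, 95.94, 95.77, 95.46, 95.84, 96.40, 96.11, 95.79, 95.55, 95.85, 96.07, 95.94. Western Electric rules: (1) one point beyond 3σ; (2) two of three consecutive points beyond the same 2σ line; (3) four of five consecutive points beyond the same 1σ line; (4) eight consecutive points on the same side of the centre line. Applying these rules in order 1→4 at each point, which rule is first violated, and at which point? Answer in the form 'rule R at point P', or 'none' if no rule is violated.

none

Zone of each point (C = within 1σ̂, B = 1σ̂–2σ̂, A = 2σ̂–3σ̂, * = beyond 3σ̂; sign = side of CL): 1:-B, 2:-C, 3:+B, 4:+C, 5:+B, 6:+C, 7:-C, 8:-B, 9:-C, 10:+B, 11:+C, 12:-C, 13:-B, 14:-C, 15:+C, 16:+C
No rule fires across all 16 points.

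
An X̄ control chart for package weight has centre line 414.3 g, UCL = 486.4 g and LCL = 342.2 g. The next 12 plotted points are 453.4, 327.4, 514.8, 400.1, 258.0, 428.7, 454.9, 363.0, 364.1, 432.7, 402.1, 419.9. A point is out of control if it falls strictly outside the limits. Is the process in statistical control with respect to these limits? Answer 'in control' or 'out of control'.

Compare each point to [342.2, 486.4]: sample 2 = 327.4 < LCL; sample 3 = 514.8 > UCL; sample 5 = 258.0 < LCL.

out of control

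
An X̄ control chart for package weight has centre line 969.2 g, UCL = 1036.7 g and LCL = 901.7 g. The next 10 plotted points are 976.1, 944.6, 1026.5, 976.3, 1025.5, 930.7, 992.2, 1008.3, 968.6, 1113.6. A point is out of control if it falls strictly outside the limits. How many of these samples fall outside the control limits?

1

Compare each point to [901.7, 1036.7]: sample 10 = 1113.6 > UCL.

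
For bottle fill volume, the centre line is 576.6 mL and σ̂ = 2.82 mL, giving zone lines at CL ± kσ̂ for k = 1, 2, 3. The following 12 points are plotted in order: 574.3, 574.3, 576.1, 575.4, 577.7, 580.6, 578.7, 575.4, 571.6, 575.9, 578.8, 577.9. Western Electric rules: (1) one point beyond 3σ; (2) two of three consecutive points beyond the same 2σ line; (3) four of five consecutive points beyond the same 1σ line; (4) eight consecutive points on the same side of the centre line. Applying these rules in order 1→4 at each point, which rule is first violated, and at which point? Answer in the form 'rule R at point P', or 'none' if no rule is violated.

none

Zone of each point (C = within 1σ̂, B = 1σ̂–2σ̂, A = 2σ̂–3σ̂, * = beyond 3σ̂; sign = side of CL): 1:-C, 2:-C, 3:-C, 4:-C, 5:+C, 6:+B, 7:+C, 8:-C, 9:-B, 10:-C, 11:+C, 12:+C
No rule fires across all 12 points.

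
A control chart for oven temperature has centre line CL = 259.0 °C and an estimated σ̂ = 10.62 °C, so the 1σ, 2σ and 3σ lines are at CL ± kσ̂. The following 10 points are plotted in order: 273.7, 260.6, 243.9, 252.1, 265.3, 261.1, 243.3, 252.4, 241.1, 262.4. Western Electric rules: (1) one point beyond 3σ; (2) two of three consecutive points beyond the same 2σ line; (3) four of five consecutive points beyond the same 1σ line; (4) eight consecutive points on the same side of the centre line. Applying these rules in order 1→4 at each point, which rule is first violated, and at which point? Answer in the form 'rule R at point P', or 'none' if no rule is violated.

Zone of each point (C = within 1σ̂, B = 1σ̂–2σ̂, A = 2σ̂–3σ̂, * = beyond 3σ̂; sign = side of CL): 1:+B, 2:+C, 3:-B, 4:-C, 5:+C, 6:+C, 7:-B, 8:-C, 9:-B, 10:+C
No rule fires across all 10 points.

none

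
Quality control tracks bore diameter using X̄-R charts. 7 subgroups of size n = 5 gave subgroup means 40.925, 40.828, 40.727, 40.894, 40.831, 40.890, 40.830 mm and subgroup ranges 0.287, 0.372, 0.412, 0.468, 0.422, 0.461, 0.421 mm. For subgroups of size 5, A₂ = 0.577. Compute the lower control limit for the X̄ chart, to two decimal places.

40.61

X̄̄ = (40.925 + 40.828 + 40.727 + 40.894 + 40.831 + 40.890 + 40.830) / 7 = 285.9250 / 7 = 40.8464
R̄ = (0.287 + 0.372 + 0.412 + 0.468 + 0.422 + 0.461 + 0.421) / 7 = 2.8430 / 7 = 0.4061
LCL = X̄̄ − A₂·R̄ = 40.8464 − 0.577 × 0.4061 = 40.6121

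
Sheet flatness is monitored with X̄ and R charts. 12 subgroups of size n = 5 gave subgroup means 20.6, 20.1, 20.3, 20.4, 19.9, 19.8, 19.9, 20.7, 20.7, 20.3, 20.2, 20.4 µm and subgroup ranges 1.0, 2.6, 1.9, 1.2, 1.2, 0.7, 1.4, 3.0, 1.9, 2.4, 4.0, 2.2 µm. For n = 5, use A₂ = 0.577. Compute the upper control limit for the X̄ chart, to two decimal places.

X̄̄ = (20.6 + 20.1 + 20.3 + 20.4 + 19.9 + 19.8 + 19.9 + 20.7 + 20.7 + 20.3 + 20.2 + 20.4) / 12 = 243.3000 / 12 = 20.2750
R̄ = (1.0 + 2.6 + 1.9 + 1.2 + 1.2 + 0.7 + 1.4 + 3.0 + 1.9 + 2.4 + 4.0 + 2.2) / 12 = 23.5000 / 12 = 1.9583
UCL = X̄̄ + A₂·R̄ = 20.2750 + 0.577 × 1.9583 = 21.4050

21.40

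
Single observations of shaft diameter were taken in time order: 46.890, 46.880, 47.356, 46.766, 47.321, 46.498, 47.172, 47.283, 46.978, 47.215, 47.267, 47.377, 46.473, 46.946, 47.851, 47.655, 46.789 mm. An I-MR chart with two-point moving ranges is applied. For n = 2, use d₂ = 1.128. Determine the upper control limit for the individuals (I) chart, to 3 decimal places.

X̄ = (46.890 + 46.880 + 47.356 + 46.766 + 47.321 + 46.498 + 47.172 + 47.283 + 46.978 + 47.215 + 47.267 + 47.377 + 46.473 + 46.946 + 47.851 + 47.655 + 46.789) / 17 = 47.1010
Moving ranges: 0.010, 0.476, 0.590, 0.555, 0.823, 0.674, 0.111, 0.305, 0.237, 0.052, 0.110, 0.904, 0.473, 0.905, 0.196, 0.866; M̄R̄ = 7.2870 / 16 = 0.4554
UCL = X̄ + 3·M̄R̄/d₂ = 47.1010 + 3 × 0.4554 / 1.128 = 48.3123

48.312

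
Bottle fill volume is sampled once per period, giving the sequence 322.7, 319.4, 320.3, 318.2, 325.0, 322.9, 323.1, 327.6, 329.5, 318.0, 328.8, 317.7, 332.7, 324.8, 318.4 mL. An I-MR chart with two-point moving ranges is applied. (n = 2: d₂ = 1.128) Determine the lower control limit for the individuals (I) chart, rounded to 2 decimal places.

307.22

X̄ = (322.7 + 319.4 + 320.3 + 318.2 + 325.0 + 322.9 + 323.1 + 327.6 + 329.5 + 318.0 + 328.8 + 317.7 + 332.7 + 324.8 + 318.4) / 15 = 323.2733
Moving ranges: 3.3, 0.9, 2.1, 6.8, 2.1, 0.2, 4.5, 1.9, 11.5, 10.8, 11.1, 15.0, 7.9, 6.4; M̄R̄ = 84.5000 / 14 = 6.0357
LCL = X̄ − 3·M̄R̄/d₂ = 323.2733 − 3 × 6.0357 / 1.128 = 307.2209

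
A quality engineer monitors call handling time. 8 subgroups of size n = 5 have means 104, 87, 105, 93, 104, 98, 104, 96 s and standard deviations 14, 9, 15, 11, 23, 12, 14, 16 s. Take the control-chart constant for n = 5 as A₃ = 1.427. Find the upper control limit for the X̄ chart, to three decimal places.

119.210

X̄̄ = (104 + 87 + 105 + 93 + 104 + 98 + 104 + 96) / 8 = 98.8750
s̄ = (14 + 9 + 15 + 11 + 23 + 12 + 14 + 16) / 8 = 14.2500
UCL = X̄̄ + A₃·s̄ = 98.8750 + 1.427 × 14.2500 = 119.2097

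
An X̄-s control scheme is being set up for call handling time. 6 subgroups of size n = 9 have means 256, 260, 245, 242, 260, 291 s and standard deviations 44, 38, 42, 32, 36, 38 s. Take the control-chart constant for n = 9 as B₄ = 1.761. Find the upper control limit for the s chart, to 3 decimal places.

s̄ = (44 + 38 + 42 + 32 + 36 + 38) / 6 = 38.3333
UCL_s = B₄·s̄ = 1.761 × 38.3333 = 67.5050

67.505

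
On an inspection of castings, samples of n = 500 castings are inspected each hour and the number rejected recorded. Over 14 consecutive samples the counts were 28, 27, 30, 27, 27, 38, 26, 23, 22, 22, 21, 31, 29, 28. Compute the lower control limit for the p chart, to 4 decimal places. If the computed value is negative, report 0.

p̄ = Σdᵢ / (k·n) = 379 / (14 × 500) = 0.05414
LCL = p̄ − 3·√(p̄(1−p̄)/n) = 0.05414 − 3 × 0.01012 = 0.02378

0.0238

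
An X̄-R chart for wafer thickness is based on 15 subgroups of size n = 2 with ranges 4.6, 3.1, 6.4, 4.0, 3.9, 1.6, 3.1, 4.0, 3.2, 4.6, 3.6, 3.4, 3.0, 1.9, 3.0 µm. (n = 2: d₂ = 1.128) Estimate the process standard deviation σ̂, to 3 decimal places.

3.156

R̄ = (4.6 + 3.1 + 6.4 + 4.0 + 3.9 + 1.6 + 3.1 + 4.0 + 3.2 + 4.6 + 3.6 + 3.4 + 3.0 + 1.9 + 3.0) / 15 = 3.5600
σ̂ = R̄ / d₂ = 3.5600 / 1.128 = 3.1560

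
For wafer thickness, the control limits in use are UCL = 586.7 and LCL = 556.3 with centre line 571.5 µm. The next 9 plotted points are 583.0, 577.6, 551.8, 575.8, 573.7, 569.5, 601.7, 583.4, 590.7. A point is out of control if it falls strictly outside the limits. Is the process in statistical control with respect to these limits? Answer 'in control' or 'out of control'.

out of control

Compare each point to [556.3, 586.7]: sample 3 = 551.8 < LCL; sample 7 = 601.7 > UCL; sample 9 = 590.7 > UCL.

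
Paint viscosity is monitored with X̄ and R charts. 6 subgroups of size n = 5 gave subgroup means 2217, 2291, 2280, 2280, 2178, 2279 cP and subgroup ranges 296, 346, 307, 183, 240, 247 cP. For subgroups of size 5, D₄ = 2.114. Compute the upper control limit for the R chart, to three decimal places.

R̄ = (296 + 346 + 307 + 183 + 240 + 247) / 6 = 1619.0000 / 6 = 269.8333
UCL_R = D₄·R̄ = 2.114 × 269.8333 = 570.4277

570.428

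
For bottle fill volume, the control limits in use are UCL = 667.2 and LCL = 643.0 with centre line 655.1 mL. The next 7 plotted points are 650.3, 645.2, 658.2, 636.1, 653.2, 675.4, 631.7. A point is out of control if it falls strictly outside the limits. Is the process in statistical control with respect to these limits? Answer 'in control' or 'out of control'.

Compare each point to [643.0, 667.2]: sample 4 = 636.1 < LCL; sample 6 = 675.4 > UCL; sample 7 = 631.7 < LCL.

out of control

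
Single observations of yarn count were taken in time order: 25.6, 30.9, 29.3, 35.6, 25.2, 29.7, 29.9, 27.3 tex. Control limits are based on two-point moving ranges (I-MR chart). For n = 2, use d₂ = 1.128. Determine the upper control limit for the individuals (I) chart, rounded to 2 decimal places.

40.93

X̄ = (25.6 + 30.9 + 29.3 + 35.6 + 25.2 + 29.7 + 29.9 + 27.3) / 8 = 29.1875
Moving ranges: 5.3, 1.6, 6.3, 10.4, 4.5, 0.2, 2.6; M̄R̄ = 30.9000 / 7 = 4.4143
UCL = X̄ + 3·M̄R̄/d₂ = 29.1875 + 3 × 4.4143 / 1.128 = 40.9276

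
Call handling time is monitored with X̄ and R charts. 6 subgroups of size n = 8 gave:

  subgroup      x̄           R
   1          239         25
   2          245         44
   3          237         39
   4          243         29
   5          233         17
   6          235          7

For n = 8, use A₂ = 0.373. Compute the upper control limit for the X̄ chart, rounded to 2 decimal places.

248.68

X̄̄ = (239 + 245 + 237 + 243 + 233 + 235) / 6 = 1432.0000 / 6 = 238.6667
R̄ = (25 + 44 + 39 + 29 + 17 + 7) / 6 = 161.0000 / 6 = 26.8333
UCL = X̄̄ + A₂·R̄ = 238.6667 + 0.373 × 26.8333 = 248.6755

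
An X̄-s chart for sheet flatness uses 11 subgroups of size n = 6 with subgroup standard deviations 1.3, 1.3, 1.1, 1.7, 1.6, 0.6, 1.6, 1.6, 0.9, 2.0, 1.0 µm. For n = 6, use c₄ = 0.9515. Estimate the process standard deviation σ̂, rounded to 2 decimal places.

s̄ = (1.3 + 1.3 + 1.1 + 1.7 + 1.6 + 0.6 + 1.6 + 1.6 + 0.9 + 2.0 + 1.0) / 11 = 1.3364
σ̂ = s̄ / c₄ = 1.3364 / 0.9515 = 1.4045

1.40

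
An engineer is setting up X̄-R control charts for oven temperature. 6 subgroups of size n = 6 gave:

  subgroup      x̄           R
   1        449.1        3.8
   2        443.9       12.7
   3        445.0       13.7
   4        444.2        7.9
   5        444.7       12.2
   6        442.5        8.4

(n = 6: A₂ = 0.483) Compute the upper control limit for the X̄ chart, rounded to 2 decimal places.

449.63

X̄̄ = (449.1 + 443.9 + 445.0 + 444.2 + 444.7 + 442.5) / 6 = 2669.4000 / 6 = 444.9000
R̄ = (3.8 + 12.7 + 13.7 + 7.9 + 12.2 + 8.4) / 6 = 58.7000 / 6 = 9.7833
UCL = X̄̄ + A₂·R̄ = 444.9000 + 0.483 × 9.7833 = 449.6254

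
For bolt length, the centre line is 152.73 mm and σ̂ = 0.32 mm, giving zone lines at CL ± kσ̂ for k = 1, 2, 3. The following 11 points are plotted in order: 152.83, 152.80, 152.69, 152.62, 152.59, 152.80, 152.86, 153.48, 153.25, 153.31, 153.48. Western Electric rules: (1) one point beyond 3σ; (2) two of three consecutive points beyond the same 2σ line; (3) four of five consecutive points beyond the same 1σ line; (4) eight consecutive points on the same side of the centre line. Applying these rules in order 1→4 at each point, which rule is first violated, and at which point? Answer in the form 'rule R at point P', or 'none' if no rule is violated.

rule 3 at point 11

Zone of each point (C = within 1σ̂, B = 1σ̂–2σ̂, A = 2σ̂–3σ̂, * = beyond 3σ̂; sign = side of CL): 1:+C, 2:+C, 3:-C, 4:-C, 5:-C, 6:+C, 7:+C, 8:+A, 9:+B, 10:+B, 11:+A
Rule 3 (four of five consecutive points beyond the same 1σ limit) is satisfied at point 11.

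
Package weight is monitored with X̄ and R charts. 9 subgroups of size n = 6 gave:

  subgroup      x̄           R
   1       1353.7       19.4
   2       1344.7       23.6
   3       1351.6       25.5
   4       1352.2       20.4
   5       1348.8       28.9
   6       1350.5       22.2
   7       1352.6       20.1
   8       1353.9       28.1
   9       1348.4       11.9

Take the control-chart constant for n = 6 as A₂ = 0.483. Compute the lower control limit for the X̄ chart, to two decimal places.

1339.97

X̄̄ = (1353.7 + 1344.7 + 1351.6 + 1352.2 + 1348.8 + 1350.5 + 1352.6 + 1353.9 + 1348.4) / 9 = 12156.4000 / 9 = 1350.7111
R̄ = (19.4 + 23.6 + 25.5 + 20.4 + 28.9 + 22.2 + 20.1 + 28.1 + 11.9) / 9 = 200.1000 / 9 = 22.2333
LCL = X̄̄ − A₂·R̄ = 1350.7111 − 0.483 × 22.2333 = 1339.9724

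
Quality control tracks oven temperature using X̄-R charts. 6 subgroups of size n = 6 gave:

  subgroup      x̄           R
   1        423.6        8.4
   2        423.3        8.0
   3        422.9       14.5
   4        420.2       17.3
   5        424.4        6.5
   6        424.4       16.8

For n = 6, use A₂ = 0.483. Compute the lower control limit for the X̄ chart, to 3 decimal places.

417.378

X̄̄ = (423.6 + 423.3 + 422.9 + 420.2 + 424.4 + 424.4) / 6 = 2538.8000 / 6 = 423.1333
R̄ = (8.4 + 8.0 + 14.5 + 17.3 + 6.5 + 16.8) / 6 = 71.5000 / 6 = 11.9167
LCL = X̄̄ − A₂·R̄ = 423.1333 − 0.483 × 11.9167 = 417.3776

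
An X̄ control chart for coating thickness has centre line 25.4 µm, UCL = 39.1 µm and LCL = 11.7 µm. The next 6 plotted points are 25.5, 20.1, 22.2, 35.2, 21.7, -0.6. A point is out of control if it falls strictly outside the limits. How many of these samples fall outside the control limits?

Compare each point to [11.7, 39.1]: sample 6 = -0.6 < LCL.

1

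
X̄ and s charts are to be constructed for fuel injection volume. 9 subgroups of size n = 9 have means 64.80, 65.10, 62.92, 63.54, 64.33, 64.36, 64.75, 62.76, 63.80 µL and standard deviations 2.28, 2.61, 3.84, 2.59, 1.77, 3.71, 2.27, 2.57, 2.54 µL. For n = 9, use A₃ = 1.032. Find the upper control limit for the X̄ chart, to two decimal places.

66.81

X̄̄ = (64.80 + 65.10 + 62.92 + 63.54 + 64.33 + 64.36 + 64.75 + 62.76 + 63.80) / 9 = 64.0400
s̄ = (2.28 + 2.61 + 3.84 + 2.59 + 1.77 + 3.71 + 2.27 + 2.57 + 2.54) / 9 = 2.6867
UCL = X̄̄ + A₃·s̄ = 64.0400 + 1.032 × 2.6867 = 66.8126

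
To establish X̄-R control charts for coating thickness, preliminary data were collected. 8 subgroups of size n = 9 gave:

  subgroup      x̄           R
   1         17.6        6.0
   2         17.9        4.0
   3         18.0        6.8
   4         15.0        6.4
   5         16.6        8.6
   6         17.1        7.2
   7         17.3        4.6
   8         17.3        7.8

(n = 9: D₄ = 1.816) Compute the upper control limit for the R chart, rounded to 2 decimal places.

R̄ = (6.0 + 4.0 + 6.8 + 6.4 + 8.6 + 7.2 + 4.6 + 7.8) / 8 = 51.4000 / 8 = 6.4250
UCL_R = D₄·R̄ = 1.816 × 6.4250 = 11.6678

11.67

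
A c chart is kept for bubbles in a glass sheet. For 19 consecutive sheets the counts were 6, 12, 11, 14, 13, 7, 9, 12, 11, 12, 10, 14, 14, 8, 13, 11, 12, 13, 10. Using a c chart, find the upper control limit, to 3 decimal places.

21.179

c̄ = (6 + 12 + 11 + 14 + 13 + 7 + 9 + 12 + 11 + 12 + 10 + 14 + 14 + 8 + 13 + 11 + 12 + 13 + 10) / 19 = 212 / 19 = 11.1579
UCL = c̄ + 3√c̄ = 11.1579 + 3 × √11.1579 = 11.1579 + 3 × 3.3403 = 21.1789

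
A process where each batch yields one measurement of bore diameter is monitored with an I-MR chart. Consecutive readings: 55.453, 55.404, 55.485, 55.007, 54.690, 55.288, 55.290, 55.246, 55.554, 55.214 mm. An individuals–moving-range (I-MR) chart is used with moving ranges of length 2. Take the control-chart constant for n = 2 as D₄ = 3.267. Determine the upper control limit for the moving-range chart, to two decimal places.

0.80

Moving ranges: 0.049, 0.081, 0.478, 0.317, 0.598, 0.002, 0.044, 0.308, 0.340; M̄R̄ = 2.2170 / 9 = 0.2463
UCL_MR = D₄·M̄R̄ = 3.267 × 0.2463 = 0.8048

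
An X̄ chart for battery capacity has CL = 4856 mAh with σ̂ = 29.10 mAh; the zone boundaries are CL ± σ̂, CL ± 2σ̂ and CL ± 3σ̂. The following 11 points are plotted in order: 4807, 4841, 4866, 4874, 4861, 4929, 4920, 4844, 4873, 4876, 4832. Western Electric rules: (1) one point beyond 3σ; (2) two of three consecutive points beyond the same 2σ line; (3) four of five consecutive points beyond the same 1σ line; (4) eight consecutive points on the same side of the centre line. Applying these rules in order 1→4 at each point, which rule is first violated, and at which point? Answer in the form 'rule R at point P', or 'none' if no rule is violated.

rule 2 at point 7

Zone of each point (C = within 1σ̂, B = 1σ̂–2σ̂, A = 2σ̂–3σ̂, * = beyond 3σ̂; sign = side of CL): 1:-B, 2:-C, 3:+C, 4:+C, 5:+C, 6:+A, 7:+A, 8:-C, 9:+C, 10:+C, 11:-C
Rule 2 (two of three consecutive points beyond the same 2σ limit) is satisfied at point 7.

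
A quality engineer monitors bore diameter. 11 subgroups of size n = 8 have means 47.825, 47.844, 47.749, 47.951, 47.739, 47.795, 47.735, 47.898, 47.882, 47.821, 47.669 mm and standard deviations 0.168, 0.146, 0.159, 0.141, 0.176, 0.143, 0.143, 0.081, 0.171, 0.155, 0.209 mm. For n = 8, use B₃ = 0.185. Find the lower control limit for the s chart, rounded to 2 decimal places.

0.03

s̄ = (0.168 + 0.146 + 0.159 + 0.141 + 0.176 + 0.143 + 0.143 + 0.081 + 0.171 + 0.155 + 0.209) / 11 = 0.1538
LCL_s = B₃·s̄ = 0.185 × 0.1538 = 0.0285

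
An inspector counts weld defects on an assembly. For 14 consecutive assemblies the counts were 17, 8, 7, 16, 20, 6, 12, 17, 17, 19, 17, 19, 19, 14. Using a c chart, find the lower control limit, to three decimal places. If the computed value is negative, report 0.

c̄ = (17 + 8 + 7 + 16 + 20 + 6 + 12 + 17 + 17 + 19 + 17 + 19 + 19 + 14) / 14 = 208 / 14 = 14.8571
LCL = c̄ − 3√c̄ = 14.8571 − 3 × 3.8545 = 3.2937

3.294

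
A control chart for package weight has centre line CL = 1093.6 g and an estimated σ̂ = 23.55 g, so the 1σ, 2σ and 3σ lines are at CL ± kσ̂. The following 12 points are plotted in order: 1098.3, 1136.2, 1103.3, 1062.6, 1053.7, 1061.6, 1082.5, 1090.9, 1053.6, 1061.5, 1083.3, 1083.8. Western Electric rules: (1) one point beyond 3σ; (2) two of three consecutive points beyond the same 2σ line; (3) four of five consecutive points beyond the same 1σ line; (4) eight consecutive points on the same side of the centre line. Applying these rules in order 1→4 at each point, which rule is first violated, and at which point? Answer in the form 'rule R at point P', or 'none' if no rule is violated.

Zone of each point (C = within 1σ̂, B = 1σ̂–2σ̂, A = 2σ̂–3σ̂, * = beyond 3σ̂; sign = side of CL): 1:+C, 2:+B, 3:+C, 4:-B, 5:-B, 6:-B, 7:-C, 8:-C, 9:-B, 10:-B, 11:-C, 12:-C
Rule 4 (eight consecutive points on the same side of the centre line) is satisfied at point 11.

rule 4 at point 11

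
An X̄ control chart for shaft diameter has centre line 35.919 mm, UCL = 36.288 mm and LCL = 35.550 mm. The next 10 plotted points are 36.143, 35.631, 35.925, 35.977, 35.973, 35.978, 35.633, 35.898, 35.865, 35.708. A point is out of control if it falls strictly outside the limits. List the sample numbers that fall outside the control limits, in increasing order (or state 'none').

All 10 points lie within [35.550, 36.288].

none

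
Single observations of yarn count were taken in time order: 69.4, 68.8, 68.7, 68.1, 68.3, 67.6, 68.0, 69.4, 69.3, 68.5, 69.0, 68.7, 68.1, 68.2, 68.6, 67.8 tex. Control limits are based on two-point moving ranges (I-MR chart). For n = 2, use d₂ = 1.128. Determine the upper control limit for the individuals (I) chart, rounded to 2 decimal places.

69.88

X̄ = (69.4 + 68.8 + 68.7 + 68.1 + 68.3 + 67.6 + 68.0 + 69.4 + 69.3 + 68.5 + 69.0 + 68.7 + 68.1 + 68.2 + 68.6 + 67.8) / 16 = 68.5312
Moving ranges: 0.6, 0.1, 0.6, 0.2, 0.7, 0.4, 1.4, 0.1, 0.8, 0.5, 0.3, 0.6, 0.1, 0.4, 0.8; M̄R̄ = 7.6000 / 15 = 0.5067
UCL = X̄ + 3·M̄R̄/d₂ = 68.5312 + 3 × 0.5067 / 1.128 = 69.8788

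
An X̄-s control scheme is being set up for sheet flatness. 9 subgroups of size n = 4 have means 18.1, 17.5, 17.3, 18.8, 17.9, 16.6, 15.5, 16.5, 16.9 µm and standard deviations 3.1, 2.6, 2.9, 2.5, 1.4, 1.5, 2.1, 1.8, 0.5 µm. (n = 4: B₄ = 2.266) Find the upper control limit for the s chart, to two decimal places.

4.63

s̄ = (3.1 + 2.6 + 2.9 + 2.5 + 1.4 + 1.5 + 2.1 + 1.8 + 0.5) / 9 = 2.0444
UCL_s = B₄·s̄ = 2.266 × 2.0444 = 4.6327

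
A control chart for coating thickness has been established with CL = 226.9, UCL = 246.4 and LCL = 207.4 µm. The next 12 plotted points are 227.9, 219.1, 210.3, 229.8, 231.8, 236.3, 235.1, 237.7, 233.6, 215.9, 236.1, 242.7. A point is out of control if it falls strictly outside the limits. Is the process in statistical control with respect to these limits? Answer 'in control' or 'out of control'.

in control

All 12 points lie within [207.4, 246.4].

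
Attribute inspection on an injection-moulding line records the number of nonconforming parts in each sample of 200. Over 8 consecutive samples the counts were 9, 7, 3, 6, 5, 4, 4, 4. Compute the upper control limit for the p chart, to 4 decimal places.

0.0602

p̄ = Σdᵢ / (k·n) = 42 / (8 × 200) = 0.02625
UCL = p̄ + 3·√(p̄(1−p̄)/n) = 0.02625 + 3 × √(0.02625×0.97375/200) = 0.02625 + 3 × 0.01131 = 0.06017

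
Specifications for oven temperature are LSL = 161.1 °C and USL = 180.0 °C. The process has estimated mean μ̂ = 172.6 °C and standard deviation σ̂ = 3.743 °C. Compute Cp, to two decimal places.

0.84

Cp = (USL − LSL) / (6σ̂) = (180.0 − 161.1) / (6 × 3.743) = 18.9000 / 22.4580 = 0.8416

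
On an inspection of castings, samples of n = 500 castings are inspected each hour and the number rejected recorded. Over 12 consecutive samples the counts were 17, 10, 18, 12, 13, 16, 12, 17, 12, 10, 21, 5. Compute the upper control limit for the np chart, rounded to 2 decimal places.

24.49

p̄ = Σdᵢ / (k·n) = 163 / (12 × 500) = 0.02717
UCL = np̄ + 3·√(np̄(1−p̄)) = 13.5833 + 3 × √(13.5833×0.97283) = 13.5833 + 3 × 3.6352 = 24.4888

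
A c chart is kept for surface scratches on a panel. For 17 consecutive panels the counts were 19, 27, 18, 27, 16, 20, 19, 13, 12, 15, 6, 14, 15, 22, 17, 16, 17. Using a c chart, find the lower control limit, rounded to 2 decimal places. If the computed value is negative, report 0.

c̄ = (19 + 27 + 18 + 27 + 16 + 20 + 19 + 13 + 12 + 15 + 6 + 14 + 15 + 22 + 17 + 16 + 17) / 17 = 293 / 17 = 17.2353
LCL = c̄ − 3√c̄ = 17.2353 − 3 × 4.1515 = 4.7807

4.78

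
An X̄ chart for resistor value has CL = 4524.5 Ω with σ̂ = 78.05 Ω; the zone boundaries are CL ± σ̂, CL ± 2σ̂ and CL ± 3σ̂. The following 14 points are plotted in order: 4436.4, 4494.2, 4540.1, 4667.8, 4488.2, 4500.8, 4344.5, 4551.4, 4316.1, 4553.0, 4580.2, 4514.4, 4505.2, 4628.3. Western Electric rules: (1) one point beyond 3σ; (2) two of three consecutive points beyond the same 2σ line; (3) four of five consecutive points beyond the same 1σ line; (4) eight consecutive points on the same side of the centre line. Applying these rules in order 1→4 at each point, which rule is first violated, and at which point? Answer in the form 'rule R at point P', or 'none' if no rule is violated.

Zone of each point (C = within 1σ̂, B = 1σ̂–2σ̂, A = 2σ̂–3σ̂, * = beyond 3σ̂; sign = side of CL): 1:-B, 2:-C, 3:+C, 4:+B, 5:-C, 6:-C, 7:-A, 8:+C, 9:-A, 10:+C, 11:+C, 12:-C, 13:-C, 14:+B
Rule 2 (two of three consecutive points beyond the same 2σ limit) is satisfied at point 9.

rule 2 at point 9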